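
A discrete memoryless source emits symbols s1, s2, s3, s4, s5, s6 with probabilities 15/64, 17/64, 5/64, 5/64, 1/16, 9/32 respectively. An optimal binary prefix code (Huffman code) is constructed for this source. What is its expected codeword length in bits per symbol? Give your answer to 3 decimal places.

Repeatedly combine the two least-probable nodes; the expected code length is the sum of the merged weights.
merge 1/16 + 5/64 → 9/64
merge 5/64 + 9/64 → 7/32
merge 7/32 + 15/64 → 29/64
merge 17/64 + 9/32 → 35/64
merge 29/64 + 35/64 → 1
L = 9/64 + 7/32 + 29/64 + 35/64 + 1 = 151/64 ≈ 2.359 bits/symbol.

2.359 bits/symbol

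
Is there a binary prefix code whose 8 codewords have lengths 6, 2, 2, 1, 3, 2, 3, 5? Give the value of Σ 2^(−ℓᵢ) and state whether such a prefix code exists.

1.546875; no

With common denominator 2^6 = 64: Σ 2^(−ℓᵢ) = 1/64 + 16/64 + 16/64 + 32/64 + 8/64 + 16/64 + 8/64 + 2/64 = 99/64 = 1.546875.
Kraft's inequality requires Σ ≤ 1; here Σ = 1.546875 > 1, so no such prefix code exists.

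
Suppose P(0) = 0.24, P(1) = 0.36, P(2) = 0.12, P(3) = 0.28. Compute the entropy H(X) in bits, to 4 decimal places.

H = −Σ pᵢ log₂ pᵢ.
−0.24·log₂(0.24) = 0.4941
−0.36·log₂(0.36) = 0.5306
−0.12·log₂(0.12) = 0.3671
−0.28·log₂(0.28) = 0.5142
Sum ≈ 1.9060 → 1.9060 bits.

1.9060 bits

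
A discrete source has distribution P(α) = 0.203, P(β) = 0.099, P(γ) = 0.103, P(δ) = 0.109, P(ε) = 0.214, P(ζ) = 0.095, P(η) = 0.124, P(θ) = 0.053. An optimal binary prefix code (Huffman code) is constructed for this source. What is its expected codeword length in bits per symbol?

2.933 bits/symbol

Repeatedly combine the two least-probable nodes; the expected code length is the sum of the merged weights.
merge 53/1000 + 19/200 → 37/250
merge 99/1000 + 103/1000 → 101/500
merge 109/1000 + 31/250 → 233/1000
merge 37/250 + 101/500 → 7/20
merge 203/1000 + 107/500 → 417/1000
merge 233/1000 + 7/20 → 583/1000
merge 417/1000 + 583/1000 → 1
L = 37/250 + 101/500 + 233/1000 + 7/20 + 417/1000 + 583/1000 + 1 = 2933/1000 = 2.933 bits/symbol.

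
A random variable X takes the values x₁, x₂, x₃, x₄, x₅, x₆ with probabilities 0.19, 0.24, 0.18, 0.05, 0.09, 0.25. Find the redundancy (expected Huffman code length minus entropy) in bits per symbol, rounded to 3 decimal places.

Entropy H = −Σ p log₂ p ≈ 2.4234 bits.
Huffman merges: 1/20+9/100→7/50; 7/50+9/50→8/25; 19/100+6/25→43/100; 1/4+8/25→57/100; 43/100+57/100→1. L = 123/50 ≈ 2.4600.
L − H = 2.4600 − 2.4234 = 0.037 bits.

0.037 bits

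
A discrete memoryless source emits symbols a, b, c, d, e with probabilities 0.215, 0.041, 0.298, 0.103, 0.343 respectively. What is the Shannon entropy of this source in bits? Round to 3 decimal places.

2.053 bits

H = −Σ pᵢ log₂ pᵢ.
−0.215·log₂(0.215) = 0.4768
−0.041·log₂(0.041) = 0.1889
−0.298·log₂(0.298) = 0.5205
−0.103·log₂(0.103) = 0.3378
−0.343·log₂(0.343) = 0.5295
Sum ≈ 2.0535 → 2.053 bits.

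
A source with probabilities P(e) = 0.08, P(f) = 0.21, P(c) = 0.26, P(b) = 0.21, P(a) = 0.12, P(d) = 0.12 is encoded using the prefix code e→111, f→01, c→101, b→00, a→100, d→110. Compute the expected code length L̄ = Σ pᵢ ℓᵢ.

2.58 bits/symbol

L̄ = Σ pᵢ·ℓᵢ = 0.08·3 + 0.21·2 + 0.26·3 + 0.21·2 + 0.12·3 + 0.12·3 = 2.58 bits/symbol.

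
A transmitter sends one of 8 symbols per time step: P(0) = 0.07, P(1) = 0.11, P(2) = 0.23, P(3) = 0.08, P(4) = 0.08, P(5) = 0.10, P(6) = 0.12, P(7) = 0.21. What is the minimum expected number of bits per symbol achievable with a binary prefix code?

Repeatedly combine the two least-probable nodes; the expected code length is the sum of the merged weights.
merge 7/100 + 2/25 → 3/20
merge 2/25 + 1/10 → 9/50
merge 11/100 + 3/25 → 23/100
merge 3/20 + 9/50 → 33/100
merge 21/100 + 23/100 → 11/25
merge 23/100 + 33/100 → 14/25
merge 11/25 + 14/25 → 1
L = 3/20 + 9/50 + 23/100 + 33/100 + 11/25 + 14/25 + 1 = 289/100 = 2.89 bits/symbol.

2.89 bits/symbol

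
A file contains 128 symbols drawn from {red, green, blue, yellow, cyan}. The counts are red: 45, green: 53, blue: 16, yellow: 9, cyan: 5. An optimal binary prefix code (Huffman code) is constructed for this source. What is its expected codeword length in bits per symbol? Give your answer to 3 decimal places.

Probabilities are the counts divided by 128.
Repeatedly combine the two least-probable nodes; the expected code length is the sum of the merged weights.
merge 5/128 + 9/128 → 7/64
merge 7/64 + 1/8 → 15/64
merge 15/64 + 45/128 → 75/128
merge 53/128 + 75/128 → 1
L = 7/64 + 15/64 + 75/128 + 1 = 247/128 ≈ 1.930 bits/symbol.

1.930 bits/symbol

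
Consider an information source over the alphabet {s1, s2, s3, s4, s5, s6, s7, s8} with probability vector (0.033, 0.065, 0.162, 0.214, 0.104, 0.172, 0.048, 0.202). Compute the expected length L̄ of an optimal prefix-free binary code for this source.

Repeatedly combine the two least-probable nodes; the expected code length is the sum of the merged weights.
merge 33/1000 + 6/125 → 81/1000
merge 13/200 + 81/1000 → 73/500
merge 13/125 + 73/500 → 1/4
merge 81/500 + 43/250 → 167/500
merge 101/500 + 107/500 → 52/125
merge 1/4 + 167/500 → 73/125
merge 52/125 + 73/125 → 1
L = 81/1000 + 73/500 + 1/4 + 167/500 + 52/125 + 73/125 + 1 = 2811/1000 = 2.811 bits/symbol.

2.811 bits/symbol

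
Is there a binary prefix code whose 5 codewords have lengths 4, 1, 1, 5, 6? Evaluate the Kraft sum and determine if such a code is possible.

With common denominator 2^6 = 64: Σ 2^(−ℓᵢ) = 4/64 + 32/64 + 32/64 + 2/64 + 1/64 = 71/64 = 1.109375.
Kraft's inequality requires Σ ≤ 1; here Σ = 1.109375 > 1, so no such prefix code exists.

1.109375; no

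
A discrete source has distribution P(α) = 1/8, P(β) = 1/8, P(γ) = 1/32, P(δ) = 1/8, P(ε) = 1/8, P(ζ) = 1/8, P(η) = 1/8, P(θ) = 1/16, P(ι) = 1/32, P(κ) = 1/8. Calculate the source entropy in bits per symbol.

Each probability is a power of 1/2, so log₂(1/p) is an integer.
H = Σ p·log₂(1/p) = 1/8·3 + 1/8·3 + 1/32·5 + 1/8·3 + 1/8·3 + 1/8·3 + 1/8·3 + 1/16·4 + 1/32·5 + 1/8·3 = 3.1875 bits.

3.1875 bits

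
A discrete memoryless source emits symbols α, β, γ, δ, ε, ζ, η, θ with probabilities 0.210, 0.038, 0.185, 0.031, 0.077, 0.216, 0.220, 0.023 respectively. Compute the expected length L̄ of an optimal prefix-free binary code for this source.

2.669 bits/symbol

Repeatedly combine the two least-probable nodes; the expected code length is the sum of the merged weights.
merge 23/1000 + 31/1000 → 27/500
merge 19/500 + 27/500 → 23/250
merge 77/1000 + 23/250 → 169/1000
merge 169/1000 + 37/200 → 177/500
merge 21/100 + 27/125 → 213/500
merge 11/50 + 177/500 → 287/500
merge 213/500 + 287/500 → 1
L = 27/500 + 23/250 + 169/1000 + 177/500 + 213/500 + 287/500 + 1 = 2669/1000 = 2.669 bits/symbol.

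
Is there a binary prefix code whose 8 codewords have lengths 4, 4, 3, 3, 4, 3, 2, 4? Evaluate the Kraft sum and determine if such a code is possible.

With common denominator 2^4 = 16: Σ 2^(−ℓᵢ) = 1/16 + 1/16 + 2/16 + 2/16 + 1/16 + 2/16 + 4/16 + 1/16 = 14/16 = 0.875.
Kraft's inequality requires Σ ≤ 1; here Σ = 0.875 ≤ 1, so such a prefix code exists.

0.875; yes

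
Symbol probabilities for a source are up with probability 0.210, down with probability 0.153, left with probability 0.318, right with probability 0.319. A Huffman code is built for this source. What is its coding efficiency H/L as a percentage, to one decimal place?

96.9%

Entropy H = −Σ p log₂ p ≈ 1.9387 bits.
Huffman merges: 153/1000+21/100→363/1000; 159/500+319/1000→637/1000; 363/1000+637/1000→1. L = 2 ≈ 2.0000.
Efficiency = H/L = 1.9387/2.0000 = 96.9%.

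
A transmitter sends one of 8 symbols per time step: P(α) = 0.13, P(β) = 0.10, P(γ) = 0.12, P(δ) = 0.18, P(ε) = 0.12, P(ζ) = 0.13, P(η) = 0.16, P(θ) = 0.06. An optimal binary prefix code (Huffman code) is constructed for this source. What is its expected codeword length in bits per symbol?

Repeatedly combine the two least-probable nodes; the expected code length is the sum of the merged weights.
merge 3/50 + 1/10 → 4/25
merge 3/25 + 3/25 → 6/25
merge 13/100 + 13/100 → 13/50
merge 4/25 + 4/25 → 8/25
merge 9/50 + 6/25 → 21/50
merge 13/50 + 8/25 → 29/50
merge 21/50 + 29/50 → 1
L = 4/25 + 6/25 + 13/50 + 8/25 + 21/50 + 29/50 + 1 = 149/50 = 2.98 bits/symbol.

2.98 bits/symbol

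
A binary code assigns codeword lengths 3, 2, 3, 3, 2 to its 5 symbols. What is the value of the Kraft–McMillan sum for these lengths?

With common denominator 2^3 = 8: Σ 2^(−ℓᵢ) = 1/8 + 2/8 + 1/8 + 1/8 + 2/8 = 7/8 = 0.875.

0.875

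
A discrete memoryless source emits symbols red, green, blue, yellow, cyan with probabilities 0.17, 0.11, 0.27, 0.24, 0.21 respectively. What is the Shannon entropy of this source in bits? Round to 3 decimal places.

H = −Σ pᵢ log₂ pᵢ.
−0.17·log₂(0.17) = 0.4346
−0.11·log₂(0.11) = 0.3503
−0.27·log₂(0.27) = 0.5100
−0.24·log₂(0.24) = 0.4941
−0.21·log₂(0.21) = 0.4728
Sum ≈ 2.2619 → 2.262 bits.

2.262 bits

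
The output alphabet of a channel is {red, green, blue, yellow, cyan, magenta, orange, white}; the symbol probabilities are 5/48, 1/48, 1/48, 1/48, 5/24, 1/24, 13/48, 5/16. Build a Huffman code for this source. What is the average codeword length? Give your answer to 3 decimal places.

2.417 bits/symbol

Repeatedly combine the two least-probable nodes; the expected code length is the sum of the merged weights.
merge 1/48 + 1/48 → 1/24
merge 1/48 + 1/24 → 1/16
merge 1/24 + 1/16 → 5/48
merge 5/48 + 5/48 → 5/24
merge 5/24 + 5/24 → 5/12
merge 13/48 + 5/16 → 7/12
merge 5/12 + 7/12 → 1
L = 1/24 + 1/16 + 5/48 + 5/24 + 5/12 + 7/12 + 1 = 29/12 ≈ 2.417 bits/symbol.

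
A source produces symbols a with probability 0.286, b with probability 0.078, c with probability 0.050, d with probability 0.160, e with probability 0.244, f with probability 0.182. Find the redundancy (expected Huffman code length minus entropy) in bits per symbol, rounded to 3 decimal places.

0.029 bits

Entropy H = −Σ p log₂ p ≈ 2.3866 bits.
Huffman merges: 1/20+39/500→16/125; 16/125+4/25→36/125; 91/500+61/250→213/500; 143/500+36/125→287/500; 213/500+287/500→1. L = 302/125 ≈ 2.4160.
L − H = 2.4160 − 2.3866 = 0.029 bits.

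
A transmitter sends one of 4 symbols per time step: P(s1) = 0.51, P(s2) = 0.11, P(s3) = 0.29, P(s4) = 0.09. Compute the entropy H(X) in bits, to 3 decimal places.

H = −Σ pᵢ log₂ pᵢ.
−0.51·log₂(0.51) = 0.4954
−0.11·log₂(0.11) = 0.3503
−0.29·log₂(0.29) = 0.5179
−0.09·log₂(0.09) = 0.3127
Sum ≈ 1.6763 → 1.676 bits.

1.676 bits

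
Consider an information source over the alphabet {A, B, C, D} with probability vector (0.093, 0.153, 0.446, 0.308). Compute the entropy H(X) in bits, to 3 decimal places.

1.776 bits

H = −Σ pᵢ log₂ pᵢ.
−0.093·log₂(0.093) = 0.3187
−0.153·log₂(0.153) = 0.4144
−0.446·log₂(0.446) = 0.5195
−0.308·log₂(0.308) = 0.5233
Sum ≈ 1.7759 → 1.776 bits.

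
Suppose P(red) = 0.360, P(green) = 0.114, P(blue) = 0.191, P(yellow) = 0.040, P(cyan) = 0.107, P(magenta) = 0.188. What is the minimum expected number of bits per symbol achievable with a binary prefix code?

Repeatedly combine the two least-probable nodes; the expected code length is the sum of the merged weights.
merge 1/25 + 107/1000 → 147/1000
merge 57/500 + 147/1000 → 261/1000
merge 47/250 + 191/1000 → 379/1000
merge 261/1000 + 9/25 → 621/1000
merge 379/1000 + 621/1000 → 1
L = 147/1000 + 261/1000 + 379/1000 + 621/1000 + 1 = 301/125 = 2.408 bits/symbol.

2.408 bits/symbol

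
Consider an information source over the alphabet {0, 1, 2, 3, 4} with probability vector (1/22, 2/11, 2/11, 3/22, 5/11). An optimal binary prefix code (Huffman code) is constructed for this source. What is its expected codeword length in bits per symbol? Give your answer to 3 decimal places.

2.091 bits/symbol

Repeatedly combine the two least-probable nodes; the expected code length is the sum of the merged weights.
merge 1/22 + 3/22 → 2/11
merge 2/11 + 2/11 → 4/11
merge 2/11 + 4/11 → 6/11
merge 5/11 + 6/11 → 1
L = 2/11 + 4/11 + 6/11 + 1 = 23/11 ≈ 2.091 bits/symbol.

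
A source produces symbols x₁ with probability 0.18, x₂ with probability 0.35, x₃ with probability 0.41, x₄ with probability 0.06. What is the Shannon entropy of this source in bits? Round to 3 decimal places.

H = −Σ pᵢ log₂ pᵢ.
−0.18·log₂(0.18) = 0.4453
−0.35·log₂(0.35) = 0.5301
−0.41·log₂(0.41) = 0.5274
−0.06·log₂(0.06) = 0.2435
Sum ≈ 1.7463 → 1.746 bits.

1.746 bits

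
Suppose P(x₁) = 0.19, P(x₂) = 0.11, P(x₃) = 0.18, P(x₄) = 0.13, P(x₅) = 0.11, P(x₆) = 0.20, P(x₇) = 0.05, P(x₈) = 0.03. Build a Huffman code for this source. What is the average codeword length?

2.88 bits/symbol

Repeatedly combine the two least-probable nodes; the expected code length is the sum of the merged weights.
merge 3/100 + 1/20 → 2/25
merge 2/25 + 11/100 → 19/100
merge 11/100 + 13/100 → 6/25
merge 9/50 + 19/100 → 37/100
merge 19/100 + 1/5 → 39/100
merge 6/25 + 37/100 → 61/100
merge 39/100 + 61/100 → 1
L = 2/25 + 19/100 + 6/25 + 37/100 + 39/100 + 61/100 + 1 = 72/25 = 2.88 bits/symbol.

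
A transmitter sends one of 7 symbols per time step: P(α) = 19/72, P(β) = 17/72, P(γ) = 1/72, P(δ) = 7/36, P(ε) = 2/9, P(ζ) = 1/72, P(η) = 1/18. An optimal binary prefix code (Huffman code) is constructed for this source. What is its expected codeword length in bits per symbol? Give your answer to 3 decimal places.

2.389 bits/symbol

Repeatedly combine the two least-probable nodes; the expected code length is the sum of the merged weights.
merge 1/72 + 1/72 → 1/36
merge 1/36 + 1/18 → 1/12
merge 1/12 + 7/36 → 5/18
merge 2/9 + 17/72 → 11/24
merge 19/72 + 5/18 → 13/24
merge 11/24 + 13/24 → 1
L = 1/36 + 1/12 + 5/18 + 11/24 + 13/24 + 1 = 43/18 ≈ 2.389 bits/symbol.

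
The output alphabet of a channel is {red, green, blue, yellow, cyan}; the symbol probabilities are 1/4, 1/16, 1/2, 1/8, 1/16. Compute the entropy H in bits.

1.875 bits

Each probability is a power of 1/2, so log₂(1/p) is an integer.
H = Σ p·log₂(1/p) = 1/4·2 + 1/16·4 + 1/2·1 + 1/8·3 + 1/16·4 = 1.875 bits.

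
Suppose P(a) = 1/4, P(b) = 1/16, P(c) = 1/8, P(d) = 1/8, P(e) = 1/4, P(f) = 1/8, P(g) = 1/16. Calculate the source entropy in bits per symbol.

2.625 bits

Each probability is a power of 1/2, so log₂(1/p) is an integer.
H = Σ p·log₂(1/p) = 1/4·2 + 1/16·4 + 1/8·3 + 1/8·3 + 1/4·2 + 1/8·3 + 1/16·4 = 2.625 bits.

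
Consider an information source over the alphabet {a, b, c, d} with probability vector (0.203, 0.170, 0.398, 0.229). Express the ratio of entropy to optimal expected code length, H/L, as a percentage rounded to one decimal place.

Entropy H = −Σ p log₂ p ≈ 1.9176 bits.
Huffman merges: 17/100+203/1000→373/1000; 229/1000+373/1000→301/500; 199/500+301/500→1. L = 79/40 ≈ 1.9750.
Efficiency = H/L = 1.9176/1.9750 = 97.1%.

97.1%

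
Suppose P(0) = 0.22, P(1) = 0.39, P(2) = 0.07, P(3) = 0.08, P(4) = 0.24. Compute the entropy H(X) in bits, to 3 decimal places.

H = −Σ pᵢ log₂ pᵢ.
−0.22·log₂(0.22) = 0.4806
−0.39·log₂(0.39) = 0.5298
−0.07·log₂(0.07) = 0.2686
−0.08·log₂(0.08) = 0.2915
−0.24·log₂(0.24) = 0.4941
Sum ≈ 2.0646 → 2.065 bits.

2.065 bits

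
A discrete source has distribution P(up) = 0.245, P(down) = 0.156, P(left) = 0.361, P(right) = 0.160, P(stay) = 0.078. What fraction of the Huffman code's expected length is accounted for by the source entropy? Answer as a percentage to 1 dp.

96.5%

Entropy H = −Σ p log₂ p ≈ 2.1560 bits.
Huffman merges: 39/500+39/250→117/500; 4/25+117/500→197/500; 49/200+361/1000→303/500; 197/500+303/500→1. L = 1117/500 ≈ 2.2340.
Efficiency = H/L = 2.1560/2.2340 = 96.5%.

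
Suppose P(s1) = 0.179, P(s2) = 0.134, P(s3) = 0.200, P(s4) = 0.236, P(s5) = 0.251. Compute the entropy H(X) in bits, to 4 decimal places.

H = −Σ pᵢ log₂ pᵢ.
−0.179·log₂(0.179) = 0.4443
−0.134·log₂(0.134) = 0.3886
−0.200·log₂(0.200) = 0.4644
−0.236·log₂(0.236) = 0.4916
−0.251·log₂(0.251) = 0.5006
Sum ≈ 2.2894 → 2.2894 bits.

2.2894 bits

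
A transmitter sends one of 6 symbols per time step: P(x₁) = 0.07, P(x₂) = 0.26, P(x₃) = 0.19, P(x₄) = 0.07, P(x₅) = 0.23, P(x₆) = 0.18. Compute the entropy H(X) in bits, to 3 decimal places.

2.431 bits

H = −Σ pᵢ log₂ pᵢ.
−0.07·log₂(0.07) = 0.2686
−0.26·log₂(0.26) = 0.5053
−0.19·log₂(0.19) = 0.4552
−0.07·log₂(0.07) = 0.2686
−0.23·log₂(0.23) = 0.4877
−0.18·log₂(0.18) = 0.4453
Sum ≈ 2.4306 → 2.431 bits.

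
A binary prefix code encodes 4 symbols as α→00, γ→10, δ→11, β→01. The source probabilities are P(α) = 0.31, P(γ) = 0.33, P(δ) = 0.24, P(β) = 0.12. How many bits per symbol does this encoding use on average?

L̄ = Σ pᵢ·ℓᵢ = 0.31·2 + 0.33·2 + 0.24·2 + 0.12·2 = 2 bits/symbol.

2 bits/symbol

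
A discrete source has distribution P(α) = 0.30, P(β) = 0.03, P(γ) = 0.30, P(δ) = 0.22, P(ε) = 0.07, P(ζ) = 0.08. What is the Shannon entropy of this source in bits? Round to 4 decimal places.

2.2346 bits

H = −Σ pᵢ log₂ pᵢ.
−0.30·log₂(0.30) = 0.5211
−0.03·log₂(0.03) = 0.1518
−0.30·log₂(0.30) = 0.5211
−0.22·log₂(0.22) = 0.4806
−0.07·log₂(0.07) = 0.2686
−0.08·log₂(0.08) = 0.2915
Sum ≈ 2.2346 → 2.2346 bits.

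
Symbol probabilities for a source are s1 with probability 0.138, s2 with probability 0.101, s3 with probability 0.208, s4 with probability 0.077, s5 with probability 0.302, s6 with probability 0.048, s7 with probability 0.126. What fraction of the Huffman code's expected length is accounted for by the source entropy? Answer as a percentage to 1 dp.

Entropy H = −Σ p log₂ p ≈ 2.5929 bits.
Huffman merges: 6/125+77/1000→1/8; 101/1000+1/8→113/500; 63/500+69/500→33/125; 26/125+113/500→217/500; 33/125+151/500→283/500; 217/500+283/500→1. L = 523/200 ≈ 2.6150.
Efficiency = H/L = 2.5929/2.6150 = 99.2%.

99.2%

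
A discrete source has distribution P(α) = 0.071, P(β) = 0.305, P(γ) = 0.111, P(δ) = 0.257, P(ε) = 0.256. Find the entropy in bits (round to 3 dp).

2.152 bits

H = −Σ pᵢ log₂ pᵢ.
−0.071·log₂(0.071) = 0.2709
−0.305·log₂(0.305) = 0.5225
−0.111·log₂(0.111) = 0.3520
−0.257·log₂(0.257) = 0.5038
−0.256·log₂(0.256) = 0.5032
Sum ≈ 2.1525 → 2.152 bits.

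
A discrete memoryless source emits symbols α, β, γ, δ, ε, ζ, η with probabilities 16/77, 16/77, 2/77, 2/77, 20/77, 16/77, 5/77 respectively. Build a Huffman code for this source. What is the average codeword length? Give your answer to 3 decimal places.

Repeatedly combine the two least-probable nodes; the expected code length is the sum of the merged weights.
merge 2/77 + 2/77 → 4/77
merge 4/77 + 5/77 → 9/77
merge 9/77 + 16/77 → 25/77
merge 16/77 + 16/77 → 32/77
merge 20/77 + 25/77 → 45/77
merge 32/77 + 45/77 → 1
L = 4/77 + 9/77 + 25/77 + 32/77 + 45/77 + 1 = 192/77 ≈ 2.494 bits/symbol.

2.494 bits/symbol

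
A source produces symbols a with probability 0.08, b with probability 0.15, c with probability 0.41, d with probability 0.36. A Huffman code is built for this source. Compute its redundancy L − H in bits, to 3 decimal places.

Entropy H = −Σ p log₂ p ≈ 1.7601 bits.
Huffman merges: 2/25+3/20→23/100; 23/100+9/25→59/100; 41/100+59/100→1. L = 91/50 ≈ 1.8200.
L − H = 1.8200 − 1.7601 = 0.060 bits.

0.060 bits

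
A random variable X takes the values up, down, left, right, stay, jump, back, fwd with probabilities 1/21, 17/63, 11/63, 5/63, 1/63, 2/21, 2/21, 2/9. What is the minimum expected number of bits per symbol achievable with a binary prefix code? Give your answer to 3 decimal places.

2.714 bits/symbol

Repeatedly combine the two least-probable nodes; the expected code length is the sum of the merged weights.
merge 1/63 + 1/21 → 4/63
merge 4/63 + 5/63 → 1/7
merge 2/21 + 2/21 → 4/21
merge 1/7 + 11/63 → 20/63
merge 4/21 + 2/9 → 26/63
merge 17/63 + 20/63 → 37/63
merge 26/63 + 37/63 → 1
L = 4/63 + 1/7 + 4/21 + 20/63 + 26/63 + 37/63 + 1 = 19/7 ≈ 2.714 bits/symbol.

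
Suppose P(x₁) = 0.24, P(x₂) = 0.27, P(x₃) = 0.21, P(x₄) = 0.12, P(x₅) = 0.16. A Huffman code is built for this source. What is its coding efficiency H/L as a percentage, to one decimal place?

Entropy H = −Σ p log₂ p ≈ 2.2671 bits.
Huffman merges: 3/25+4/25→7/25; 21/100+6/25→9/20; 27/100+7/25→11/20; 9/20+11/20→1. L = 57/25 ≈ 2.2800.
Efficiency = H/L = 2.2671/2.2800 = 99.4%.

99.4%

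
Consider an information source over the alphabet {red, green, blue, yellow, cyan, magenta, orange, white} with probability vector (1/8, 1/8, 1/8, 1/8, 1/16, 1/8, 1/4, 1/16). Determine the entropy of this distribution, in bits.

Each probability is a power of 1/2, so log₂(1/p) is an integer.
H = Σ p·log₂(1/p) = 1/8·3 + 1/8·3 + 1/8·3 + 1/8·3 + 1/16·4 + 1/8·3 + 1/4·2 + 1/16·4 = 2.875 bits.

2.875 bits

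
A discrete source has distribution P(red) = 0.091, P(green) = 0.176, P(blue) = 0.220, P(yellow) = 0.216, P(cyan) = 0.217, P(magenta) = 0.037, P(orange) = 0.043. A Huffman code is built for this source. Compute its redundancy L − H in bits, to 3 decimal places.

0.035 bits

Entropy H = −Σ p log₂ p ≈ 2.5634 bits.
Huffman merges: 37/1000+43/1000→2/25; 2/25+91/1000→171/1000; 171/1000+22/125→347/1000; 27/125+217/1000→433/1000; 11/50+347/1000→567/1000; 433/1000+567/1000→1. L = 1299/500 ≈ 2.5980.
L − H = 2.5980 − 2.5634 = 0.035 bits.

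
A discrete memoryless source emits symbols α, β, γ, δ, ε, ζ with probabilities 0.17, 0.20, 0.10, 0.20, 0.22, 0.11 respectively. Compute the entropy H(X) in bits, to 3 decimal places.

2.526 bits

H = −Σ pᵢ log₂ pᵢ.
−0.17·log₂(0.17) = 0.4346
−0.20·log₂(0.20) = 0.4644
−0.10·log₂(0.10) = 0.3322
−0.20·log₂(0.20) = 0.4644
−0.22·log₂(0.22) = 0.4806
−0.11·log₂(0.11) = 0.3503
Sum ≈ 2.5264 → 2.526 bits.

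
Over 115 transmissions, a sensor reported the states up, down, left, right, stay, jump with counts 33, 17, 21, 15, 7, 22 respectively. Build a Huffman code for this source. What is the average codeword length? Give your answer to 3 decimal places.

2.522 bits/symbol

Probabilities are the counts divided by 115.
Repeatedly combine the two least-probable nodes; the expected code length is the sum of the merged weights.
merge 7/115 + 3/23 → 22/115
merge 17/115 + 21/115 → 38/115
merge 22/115 + 22/115 → 44/115
merge 33/115 + 38/115 → 71/115
merge 44/115 + 71/115 → 1
L = 22/115 + 38/115 + 44/115 + 71/115 + 1 = 58/23 ≈ 2.522 bits/symbol.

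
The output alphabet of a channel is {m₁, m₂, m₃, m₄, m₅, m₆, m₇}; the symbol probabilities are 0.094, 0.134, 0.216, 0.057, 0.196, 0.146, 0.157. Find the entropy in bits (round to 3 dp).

H = −Σ pᵢ log₂ pᵢ.
−0.094·log₂(0.094) = 0.3207
−0.134·log₂(0.134) = 0.3886
−0.216·log₂(0.216) = 0.4776
−0.057·log₂(0.057) = 0.2356
−0.196·log₂(0.196) = 0.4608
−0.146·log₂(0.146) = 0.4053
−0.157·log₂(0.157) = 0.4194
Sum ≈ 2.7078 → 2.708 bits.

2.708 bits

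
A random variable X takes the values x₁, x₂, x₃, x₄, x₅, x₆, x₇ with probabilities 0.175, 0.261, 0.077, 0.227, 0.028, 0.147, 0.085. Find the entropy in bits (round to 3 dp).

H = −Σ pᵢ log₂ pᵢ.
−0.175·log₂(0.175) = 0.4401
−0.261·log₂(0.261) = 0.5058
−0.077·log₂(0.077) = 0.2848
−0.227·log₂(0.227) = 0.4856
−0.028·log₂(0.028) = 0.1444
−0.147·log₂(0.147) = 0.4066
−0.085·log₂(0.085) = 0.3023
Sum ≈ 2.5696 → 2.570 bits.

2.570 bits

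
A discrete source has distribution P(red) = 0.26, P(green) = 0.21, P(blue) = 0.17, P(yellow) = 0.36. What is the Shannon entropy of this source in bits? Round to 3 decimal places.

H = −Σ pᵢ log₂ pᵢ.
−0.26·log₂(0.26) = 0.5053
−0.21·log₂(0.21) = 0.4728
−0.17·log₂(0.17) = 0.4346
−0.36·log₂(0.36) = 0.5306
Sum ≈ 1.9433 → 1.943 bits.

1.943 bits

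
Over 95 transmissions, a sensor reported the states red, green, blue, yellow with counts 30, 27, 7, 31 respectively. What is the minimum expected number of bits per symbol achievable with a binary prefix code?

Probabilities are the counts divided by 95.
Repeatedly combine the two least-probable nodes; the expected code length is the sum of the merged weights.
merge 7/95 + 27/95 → 34/95
merge 6/19 + 31/95 → 61/95
merge 34/95 + 61/95 → 1
L = 34/95 + 61/95 + 1 = 2 bits/symbol.

2 bits/symbol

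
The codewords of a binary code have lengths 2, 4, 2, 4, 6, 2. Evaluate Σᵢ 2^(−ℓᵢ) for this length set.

With common denominator 2^6 = 64: Σ 2^(−ℓᵢ) = 16/64 + 4/64 + 16/64 + 4/64 + 1/64 + 16/64 = 57/64 = 0.890625.

0.890625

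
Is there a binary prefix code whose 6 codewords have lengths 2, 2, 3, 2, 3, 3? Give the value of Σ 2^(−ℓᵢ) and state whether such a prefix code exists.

With common denominator 2^3 = 8: Σ 2^(−ℓᵢ) = 2/8 + 2/8 + 1/8 + 2/8 + 1/8 + 1/8 = 9/8 = 1.125.
Kraft's inequality requires Σ ≤ 1; here Σ = 1.125 > 1, so no such prefix code exists.

1.125; no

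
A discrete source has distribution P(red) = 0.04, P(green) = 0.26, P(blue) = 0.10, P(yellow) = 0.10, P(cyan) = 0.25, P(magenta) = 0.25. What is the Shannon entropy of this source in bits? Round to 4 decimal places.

H = −Σ pᵢ log₂ pᵢ.
−0.04·log₂(0.04) = 0.1858
−0.26·log₂(0.26) = 0.5053
−0.10·log₂(0.10) = 0.3322
−0.10·log₂(0.10) = 0.3322
−0.25·log₂(0.25) = 0.5000
−0.25·log₂(0.25) = 0.5000
Sum ≈ 2.3554 → 2.3554 bits.

2.3554 bits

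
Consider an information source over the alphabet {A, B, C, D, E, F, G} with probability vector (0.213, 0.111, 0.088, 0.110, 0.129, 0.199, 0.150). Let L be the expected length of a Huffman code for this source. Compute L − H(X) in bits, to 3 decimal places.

Entropy H = −Σ p log₂ p ≈ 2.7413 bits.
Huffman merges: 11/125+11/100→99/500; 111/1000+129/1000→6/25; 3/20+99/500→87/250; 199/1000+213/1000→103/250; 6/25+87/250→147/250; 103/250+147/250→1. L = 1393/500 ≈ 2.7860.
L − H = 2.7860 − 2.7413 = 0.045 bits.

0.045 bits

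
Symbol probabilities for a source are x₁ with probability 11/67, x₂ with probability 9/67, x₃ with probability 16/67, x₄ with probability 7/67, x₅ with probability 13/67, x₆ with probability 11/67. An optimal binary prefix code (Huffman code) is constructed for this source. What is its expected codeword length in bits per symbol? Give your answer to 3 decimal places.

2.567 bits/symbol

Repeatedly combine the two least-probable nodes; the expected code length is the sum of the merged weights.
merge 7/67 + 9/67 → 16/67
merge 11/67 + 11/67 → 22/67
merge 13/67 + 16/67 → 29/67
merge 16/67 + 22/67 → 38/67
merge 29/67 + 38/67 → 1
L = 16/67 + 22/67 + 29/67 + 38/67 + 1 = 172/67 ≈ 2.567 bits/symbol.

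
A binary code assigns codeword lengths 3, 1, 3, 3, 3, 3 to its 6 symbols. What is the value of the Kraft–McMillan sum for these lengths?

With common denominator 2^3 = 8: Σ 2^(−ℓᵢ) = 1/8 + 4/8 + 1/8 + 1/8 + 1/8 + 1/8 = 9/8 = 1.125.

1.125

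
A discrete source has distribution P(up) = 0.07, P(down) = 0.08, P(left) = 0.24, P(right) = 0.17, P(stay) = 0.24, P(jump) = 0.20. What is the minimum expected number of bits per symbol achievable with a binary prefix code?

Repeatedly combine the two least-probable nodes; the expected code length is the sum of the merged weights.
merge 7/100 + 2/25 → 3/20
merge 3/20 + 17/100 → 8/25
merge 1/5 + 6/25 → 11/25
merge 6/25 + 8/25 → 14/25
merge 11/25 + 14/25 → 1
L = 3/20 + 8/25 + 11/25 + 14/25 + 1 = 247/100 = 2.47 bits/symbol.

2.47 bits/symbol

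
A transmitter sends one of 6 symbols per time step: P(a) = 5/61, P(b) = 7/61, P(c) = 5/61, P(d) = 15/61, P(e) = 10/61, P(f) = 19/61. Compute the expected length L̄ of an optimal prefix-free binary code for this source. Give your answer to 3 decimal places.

2.443 bits/symbol

Repeatedly combine the two least-probable nodes; the expected code length is the sum of the merged weights.
merge 5/61 + 5/61 → 10/61
merge 7/61 + 10/61 → 17/61
merge 10/61 + 15/61 → 25/61
merge 17/61 + 19/61 → 36/61
merge 25/61 + 36/61 → 1
L = 10/61 + 17/61 + 25/61 + 36/61 + 1 = 149/61 ≈ 2.443 bits/symbol.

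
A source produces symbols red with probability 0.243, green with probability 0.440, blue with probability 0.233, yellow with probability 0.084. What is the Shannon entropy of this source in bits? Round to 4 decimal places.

H = −Σ pᵢ log₂ pᵢ.
−0.243·log₂(0.243) = 0.4960
−0.440·log₂(0.440) = 0.5211
−0.233·log₂(0.233) = 0.4897
−0.084·log₂(0.084) = 0.3002
Sum ≈ 1.8069 → 1.8069 bits.

1.8069 bits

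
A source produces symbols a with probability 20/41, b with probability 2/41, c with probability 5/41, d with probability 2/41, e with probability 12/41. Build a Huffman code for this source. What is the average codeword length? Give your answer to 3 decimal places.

1.829 bits/symbol

Repeatedly combine the two least-probable nodes; the expected code length is the sum of the merged weights.
merge 2/41 + 2/41 → 4/41
merge 4/41 + 5/41 → 9/41
merge 9/41 + 12/41 → 21/41
merge 20/41 + 21/41 → 1
L = 4/41 + 9/41 + 21/41 + 1 = 75/41 ≈ 1.829 bits/symbol.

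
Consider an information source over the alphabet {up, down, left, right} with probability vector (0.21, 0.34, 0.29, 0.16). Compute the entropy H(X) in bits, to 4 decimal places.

1.9429 bits

H = −Σ pᵢ log₂ pᵢ.
−0.21·log₂(0.21) = 0.4728
−0.34·log₂(0.34) = 0.5292
−0.29·log₂(0.29) = 0.5179
−0.16·log₂(0.16) = 0.4230
Sum ≈ 1.9429 → 1.9429 bits.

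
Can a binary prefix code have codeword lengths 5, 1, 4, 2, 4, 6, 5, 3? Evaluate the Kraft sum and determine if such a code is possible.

1.078125; no

With common denominator 2^6 = 64: Σ 2^(−ℓᵢ) = 2/64 + 32/64 + 4/64 + 16/64 + 4/64 + 1/64 + 2/64 + 8/64 = 69/64 = 1.078125.
Kraft's inequality requires Σ ≤ 1; here Σ = 1.078125 > 1, so no such prefix code exists.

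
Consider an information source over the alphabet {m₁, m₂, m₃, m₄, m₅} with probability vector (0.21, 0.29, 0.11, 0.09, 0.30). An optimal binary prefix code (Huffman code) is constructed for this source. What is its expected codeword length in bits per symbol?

Repeatedly combine the two least-probable nodes; the expected code length is the sum of the merged weights.
merge 9/100 + 11/100 → 1/5
merge 1/5 + 21/100 → 41/100
merge 29/100 + 3/10 → 59/100
merge 41/100 + 59/100 → 1
L = 1/5 + 41/100 + 59/100 + 1 = 11/5 = 2.2 bits/symbol.

2.2 bits/symbol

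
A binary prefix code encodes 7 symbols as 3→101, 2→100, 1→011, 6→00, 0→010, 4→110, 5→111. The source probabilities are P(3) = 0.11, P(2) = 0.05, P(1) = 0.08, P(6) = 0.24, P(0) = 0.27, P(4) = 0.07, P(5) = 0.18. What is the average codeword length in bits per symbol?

L̄ = Σ pᵢ·ℓᵢ = 0.11·3 + 0.05·3 + 0.08·3 + 0.24·2 + 0.27·3 + 0.07·3 + 0.18·3 = 2.76 bits/symbol.

2.76 bits/symbol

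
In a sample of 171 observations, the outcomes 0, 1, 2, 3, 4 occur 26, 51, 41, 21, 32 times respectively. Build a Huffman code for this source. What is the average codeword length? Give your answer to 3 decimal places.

2.275 bits/symbol

Probabilities are the counts divided by 171.
Repeatedly combine the two least-probable nodes; the expected code length is the sum of the merged weights.
merge 7/57 + 26/171 → 47/171
merge 32/171 + 41/171 → 73/171
merge 47/171 + 17/57 → 98/171
merge 73/171 + 98/171 → 1
L = 47/171 + 73/171 + 98/171 + 1 = 389/171 ≈ 2.275 bits/symbol.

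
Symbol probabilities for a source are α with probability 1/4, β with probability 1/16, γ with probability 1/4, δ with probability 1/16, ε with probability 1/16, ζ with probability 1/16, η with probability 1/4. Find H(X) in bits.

2.5 bits

Each probability is a power of 1/2, so log₂(1/p) is an integer.
H = Σ p·log₂(1/p) = 1/4·2 + 1/16·4 + 1/4·2 + 1/16·4 + 1/16·4 + 1/16·4 + 1/4·2 = 2.5 bits.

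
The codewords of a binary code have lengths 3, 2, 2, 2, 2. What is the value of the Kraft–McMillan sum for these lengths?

With common denominator 2^3 = 8: Σ 2^(−ℓᵢ) = 1/8 + 2/8 + 2/8 + 2/8 + 2/8 = 9/8 = 1.125.

1.125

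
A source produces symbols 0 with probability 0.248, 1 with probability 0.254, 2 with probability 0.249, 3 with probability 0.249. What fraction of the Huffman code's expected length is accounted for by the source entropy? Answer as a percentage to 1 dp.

100.0%

Entropy H = −Σ p log₂ p ≈ 1.9999 bits.
Huffman merges: 31/125+249/1000→497/1000; 249/1000+127/500→503/1000; 497/1000+503/1000→1. L = 2 ≈ 2.0000.
Efficiency = H/L = 1.9999/2.0000 = 100.0%.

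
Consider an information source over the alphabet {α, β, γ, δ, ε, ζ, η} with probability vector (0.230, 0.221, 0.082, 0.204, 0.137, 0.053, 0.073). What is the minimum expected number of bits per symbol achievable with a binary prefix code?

Repeatedly combine the two least-probable nodes; the expected code length is the sum of the merged weights.
merge 53/1000 + 73/1000 → 63/500
merge 41/500 + 63/500 → 26/125
merge 137/1000 + 51/250 → 341/1000
merge 26/125 + 221/1000 → 429/1000
merge 23/100 + 341/1000 → 571/1000
merge 429/1000 + 571/1000 → 1
L = 63/500 + 26/125 + 341/1000 + 429/1000 + 571/1000 + 1 = 107/40 = 2.675 bits/symbol.

2.675 bits/symbol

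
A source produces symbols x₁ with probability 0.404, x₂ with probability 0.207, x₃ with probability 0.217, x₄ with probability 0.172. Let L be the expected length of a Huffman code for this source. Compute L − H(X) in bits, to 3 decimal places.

0.061 bits

Entropy H = −Σ p log₂ p ≈ 1.9137 bits.
Huffman merges: 43/250+207/1000→379/1000; 217/1000+379/1000→149/250; 101/250+149/250→1. L = 79/40 ≈ 1.9750.
L − H = 1.9750 − 1.9137 = 0.061 bits.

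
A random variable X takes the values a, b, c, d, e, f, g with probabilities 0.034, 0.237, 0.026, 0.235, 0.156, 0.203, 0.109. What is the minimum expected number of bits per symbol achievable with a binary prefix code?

2.554 bits/symbol

Repeatedly combine the two least-probable nodes; the expected code length is the sum of the merged weights.
merge 13/500 + 17/500 → 3/50
merge 3/50 + 109/1000 → 169/1000
merge 39/250 + 169/1000 → 13/40
merge 203/1000 + 47/200 → 219/500
merge 237/1000 + 13/40 → 281/500
merge 219/500 + 281/500 → 1
L = 3/50 + 169/1000 + 13/40 + 219/500 + 281/500 + 1 = 1277/500 = 2.554 bits/symbol.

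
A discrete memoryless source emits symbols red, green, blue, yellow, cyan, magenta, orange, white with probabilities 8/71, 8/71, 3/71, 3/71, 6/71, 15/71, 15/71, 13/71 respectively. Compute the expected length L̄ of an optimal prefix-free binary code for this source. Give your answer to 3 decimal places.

Repeatedly combine the two least-probable nodes; the expected code length is the sum of the merged weights.
merge 3/71 + 3/71 → 6/71
merge 6/71 + 6/71 → 12/71
merge 8/71 + 8/71 → 16/71
merge 12/71 + 13/71 → 25/71
merge 15/71 + 15/71 → 30/71
merge 16/71 + 25/71 → 41/71
merge 30/71 + 41/71 → 1
L = 6/71 + 12/71 + 16/71 + 25/71 + 30/71 + 41/71 + 1 = 201/71 ≈ 2.831 bits/symbol.

2.831 bits/symbol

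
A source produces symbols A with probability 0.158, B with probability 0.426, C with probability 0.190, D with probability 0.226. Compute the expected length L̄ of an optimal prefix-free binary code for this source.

Repeatedly combine the two least-probable nodes; the expected code length is the sum of the merged weights.
merge 79/500 + 19/100 → 87/250
merge 113/500 + 87/250 → 287/500
merge 213/500 + 287/500 → 1
L = 87/250 + 287/500 + 1 = 961/500 = 1.922 bits/symbol.

1.922 bits/symbol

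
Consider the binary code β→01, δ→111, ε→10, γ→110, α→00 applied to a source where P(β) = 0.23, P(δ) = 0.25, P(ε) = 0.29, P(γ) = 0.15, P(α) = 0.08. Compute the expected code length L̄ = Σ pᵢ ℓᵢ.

2.4 bits/symbol

L̄ = Σ pᵢ·ℓᵢ = 0.23·2 + 0.25·3 + 0.29·2 + 0.15·3 + 0.08·2 = 2.4 bits/symbol.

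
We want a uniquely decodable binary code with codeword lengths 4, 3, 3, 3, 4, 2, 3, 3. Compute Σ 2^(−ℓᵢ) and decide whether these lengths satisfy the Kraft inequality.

1; yes

With common denominator 2^4 = 16: Σ 2^(−ℓᵢ) = 1/16 + 2/16 + 2/16 + 2/16 + 1/16 + 4/16 + 2/16 + 2/16 = 16/16 = 1.
Kraft's inequality requires Σ ≤ 1; here Σ = 1 ≤ 1, so such a prefix code exists.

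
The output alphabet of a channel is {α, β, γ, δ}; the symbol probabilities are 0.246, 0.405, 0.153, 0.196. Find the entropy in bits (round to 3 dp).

H = −Σ pᵢ log₂ pᵢ.
−0.246·log₂(0.246) = 0.4977
−0.405·log₂(0.405) = 0.5281
−0.153·log₂(0.153) = 0.4144
−0.196·log₂(0.196) = 0.4608
Sum ≈ 1.9010 → 1.901 bits.

1.901 bits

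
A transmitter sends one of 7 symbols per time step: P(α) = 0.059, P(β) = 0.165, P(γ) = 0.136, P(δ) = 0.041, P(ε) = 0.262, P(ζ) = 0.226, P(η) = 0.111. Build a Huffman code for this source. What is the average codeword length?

2.612 bits/symbol

Repeatedly combine the two least-probable nodes; the expected code length is the sum of the merged weights.
merge 41/1000 + 59/1000 → 1/10
merge 1/10 + 111/1000 → 211/1000
merge 17/125 + 33/200 → 301/1000
merge 211/1000 + 113/500 → 437/1000
merge 131/500 + 301/1000 → 563/1000
merge 437/1000 + 563/1000 → 1
L = 1/10 + 211/1000 + 301/1000 + 437/1000 + 563/1000 + 1 = 653/250 = 2.612 bits/symbol.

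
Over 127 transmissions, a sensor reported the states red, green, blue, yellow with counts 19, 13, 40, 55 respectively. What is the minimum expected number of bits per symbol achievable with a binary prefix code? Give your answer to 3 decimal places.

Probabilities are the counts divided by 127.
Repeatedly combine the two least-probable nodes; the expected code length is the sum of the merged weights.
merge 13/127 + 19/127 → 32/127
merge 32/127 + 40/127 → 72/127
merge 55/127 + 72/127 → 1
L = 32/127 + 72/127 + 1 = 231/127 ≈ 1.819 bits/symbol.

1.819 bits/symbol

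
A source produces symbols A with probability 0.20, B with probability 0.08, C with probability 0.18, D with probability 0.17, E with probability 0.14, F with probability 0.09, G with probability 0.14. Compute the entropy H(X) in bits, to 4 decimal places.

H = −Σ pᵢ log₂ pᵢ.
−0.20·log₂(0.20) = 0.4644
−0.08·log₂(0.08) = 0.2915
−0.18·log₂(0.18) = 0.4453
−0.17·log₂(0.17) = 0.4346
−0.14·log₂(0.14) = 0.3971
−0.09·log₂(0.09) = 0.3127
−0.14·log₂(0.14) = 0.3971
Sum ≈ 2.7427 → 2.7427 bits.

2.7427 bits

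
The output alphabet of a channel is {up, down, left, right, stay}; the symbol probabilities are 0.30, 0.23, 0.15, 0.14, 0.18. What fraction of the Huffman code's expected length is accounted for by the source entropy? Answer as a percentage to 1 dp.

98.8%

Entropy H = −Σ p log₂ p ≈ 2.2617 bits.
Huffman merges: 7/50+3/20→29/100; 9/50+23/100→41/100; 29/100+3/10→59/100; 41/100+59/100→1. L = 229/100 ≈ 2.2900.
Efficiency = H/L = 2.2617/2.2900 = 98.8%.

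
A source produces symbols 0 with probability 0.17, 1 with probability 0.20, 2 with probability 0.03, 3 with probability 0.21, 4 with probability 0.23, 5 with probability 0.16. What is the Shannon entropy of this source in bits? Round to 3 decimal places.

2.434 bits

H = −Σ pᵢ log₂ pᵢ.
−0.17·log₂(0.17) = 0.4346
−0.20·log₂(0.20) = 0.4644
−0.03·log₂(0.03) = 0.1518
−0.21·log₂(0.21) = 0.4728
−0.23·log₂(0.23) = 0.4877
−0.16·log₂(0.16) = 0.4230
Sum ≈ 2.4342 → 2.434 bits.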